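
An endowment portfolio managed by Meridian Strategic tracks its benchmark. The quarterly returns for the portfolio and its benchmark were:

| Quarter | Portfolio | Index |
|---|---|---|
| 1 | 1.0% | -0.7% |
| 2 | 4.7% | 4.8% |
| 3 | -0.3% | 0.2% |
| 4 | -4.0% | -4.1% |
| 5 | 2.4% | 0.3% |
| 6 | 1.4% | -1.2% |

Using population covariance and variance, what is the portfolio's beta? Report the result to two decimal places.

0.90

r̄p = 0.8667%,  r̄m = -0.1167%
Cov = Σ(rp − r̄p)(rm − r̄m) / 6 = 6.3078
Var(rm) = Σ(rm − r̄m)² / 6 = 6.9714
β = Cov / Var = 6.3078 / 6.9714 = 0.9048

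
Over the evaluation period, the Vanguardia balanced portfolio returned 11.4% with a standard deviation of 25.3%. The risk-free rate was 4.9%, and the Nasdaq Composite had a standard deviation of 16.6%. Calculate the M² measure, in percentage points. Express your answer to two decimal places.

9.16

Sharpe = (Rp − Rf) / σp = (11.4% − 4.9%) / 25.3% = 0.2569
M² = Rf + Sharpe × σm = 4.9% + 0.2569 × 16.6% = 9.1645%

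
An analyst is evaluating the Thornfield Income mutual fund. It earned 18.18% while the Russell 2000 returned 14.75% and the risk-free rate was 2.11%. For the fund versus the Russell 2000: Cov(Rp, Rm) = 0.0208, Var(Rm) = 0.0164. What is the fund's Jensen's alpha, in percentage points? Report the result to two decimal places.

0.04

β = Cov / Var = 0.0208 / 0.0164 = 1.2683
E[R] = Rf + β(Rm − Rf) = 2.11% + 1.2683 × (14.75% − 2.11%) = 18.1413%
α = Rp − E[R] = 18.18% − 18.1413% = 0.0387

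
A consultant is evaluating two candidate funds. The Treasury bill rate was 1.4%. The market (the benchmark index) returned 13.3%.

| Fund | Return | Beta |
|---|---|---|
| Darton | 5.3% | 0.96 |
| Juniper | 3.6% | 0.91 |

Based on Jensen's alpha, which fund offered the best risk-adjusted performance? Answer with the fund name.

Darton

Darton: α = 5.3% − [1.4% + 0.96 × (13.3% − 1.4%)] = -7.524
Juniper: α = 3.6% − [1.4% + 0.91 × (13.3% − 1.4%)] = -8.629
Highest: Darton (-7.524).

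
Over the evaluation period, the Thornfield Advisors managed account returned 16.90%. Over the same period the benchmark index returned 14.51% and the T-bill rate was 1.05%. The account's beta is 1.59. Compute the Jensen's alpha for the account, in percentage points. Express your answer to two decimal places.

-5.55

CAPM expected return = Rf + β(Rm − Rf) = 1.05% + 1.59 × (14.51% − 1.05%) = 1.05 + 1.59 × 13.46 = 22.4514%
Jensen's α = Rp − E[R] = 16.90% − 22.4514% = -5.5514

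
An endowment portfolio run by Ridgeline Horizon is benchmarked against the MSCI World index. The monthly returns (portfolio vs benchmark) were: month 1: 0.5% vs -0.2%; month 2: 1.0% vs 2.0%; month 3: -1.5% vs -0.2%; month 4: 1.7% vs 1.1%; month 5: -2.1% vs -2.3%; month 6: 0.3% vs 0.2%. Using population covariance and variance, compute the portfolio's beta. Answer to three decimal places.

r̄p = -0.0167%,  r̄m = 0.1000%
Cov = Σ(rp − r̄p)(rm − r̄m) / 6 = 1.4950
Var(rm) = Σ(rm − r̄m)² / 6 = 1.7600
β = Cov / Var = 1.4950 / 1.7600 = 0.8494

0.849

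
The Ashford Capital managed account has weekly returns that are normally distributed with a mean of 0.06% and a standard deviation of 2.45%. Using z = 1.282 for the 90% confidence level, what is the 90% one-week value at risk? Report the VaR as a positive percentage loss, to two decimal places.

3.08

VaR (as % loss) = −(μ − z·σ) = −(0.06% − 1.282 × 2.45%) = −(-3.0809%) = 3.0809%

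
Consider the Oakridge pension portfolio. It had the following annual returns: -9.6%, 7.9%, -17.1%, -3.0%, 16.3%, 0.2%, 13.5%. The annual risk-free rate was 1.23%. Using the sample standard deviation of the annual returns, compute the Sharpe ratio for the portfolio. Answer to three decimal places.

-0.005

Mean return μ = 8.20 / 7 = 1.1714%
Sample σ = √[Σ(r − μ)² / 6] = √[894.3543 / 6] = √149.0591 = 12.2090%
Sharpe = (μ − rf) / σ = (1.1714 − 1.23) / 12.2090 = -0.0586 / 12.2090 = -0.0048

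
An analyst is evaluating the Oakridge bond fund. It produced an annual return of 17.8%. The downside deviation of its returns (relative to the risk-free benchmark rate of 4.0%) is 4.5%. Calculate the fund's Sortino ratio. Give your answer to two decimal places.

3.07

Sortino = (Rp − Rf) / σd = (17.8% − 4.0%) / 4.5% = 13.80% / 4.5% = 3.0667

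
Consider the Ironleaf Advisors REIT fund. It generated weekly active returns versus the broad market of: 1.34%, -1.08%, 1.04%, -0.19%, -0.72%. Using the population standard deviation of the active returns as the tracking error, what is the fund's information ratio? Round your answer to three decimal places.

0.082

Mean return μ = 0.390 / 5 = 0.0780%
Population σ = √[Σ(r − μ)² / 5] = √[4.5677 / 5] = √0.9135 = 0.9558%
IR = μ / tracking error = 0.0780 / 0.9558 = 0.0816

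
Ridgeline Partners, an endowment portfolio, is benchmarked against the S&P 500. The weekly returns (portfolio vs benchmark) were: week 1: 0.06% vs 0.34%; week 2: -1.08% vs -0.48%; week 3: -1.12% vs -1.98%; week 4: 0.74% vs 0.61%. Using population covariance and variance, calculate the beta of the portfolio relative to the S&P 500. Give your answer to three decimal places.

0.659

r̄p = -0.3500%,  r̄m = -0.3775%
Cov = Σ(rp − r̄p)(rm − r̄m) / 4 = 0.6698
Var(rm) = Σ(rm − r̄m)² / 4 = 1.0171
β = Cov / Var = 0.6698 / 1.0171 = 0.6585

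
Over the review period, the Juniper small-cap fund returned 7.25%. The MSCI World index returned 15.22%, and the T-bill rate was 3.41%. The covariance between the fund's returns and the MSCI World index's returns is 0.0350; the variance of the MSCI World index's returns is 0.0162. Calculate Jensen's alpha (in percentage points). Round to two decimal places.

-21.68

β = Cov / Var = 0.0350 / 0.0162 = 2.1605
E[R] = Rf + β(Rm − Rf) = 3.41% + 2.1605 × (15.22% − 3.41%) = 28.9255%
α = Rp − E[R] = 7.25% − 28.9255% = -21.6755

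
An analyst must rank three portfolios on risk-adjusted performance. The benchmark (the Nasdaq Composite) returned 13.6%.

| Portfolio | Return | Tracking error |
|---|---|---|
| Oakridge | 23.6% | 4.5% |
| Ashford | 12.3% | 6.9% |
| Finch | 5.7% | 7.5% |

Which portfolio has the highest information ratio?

Oakridge: IR = (23.6% − 13.6%) / 4.5% = 2.222
Ashford: IR = (12.3% − 13.6%) / 6.9% = -0.188
Finch: IR = (5.7% − 13.6%) / 7.5% = -1.053
Highest: Oakridge (2.222).

Oakridge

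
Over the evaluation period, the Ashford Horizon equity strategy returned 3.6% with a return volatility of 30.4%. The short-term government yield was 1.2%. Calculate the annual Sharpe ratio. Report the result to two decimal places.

0.08

Sharpe = (Rp − Rf) / σp = (3.6% − 1.2%) / 30.4% = 2.40% / 30.4% = 0.0789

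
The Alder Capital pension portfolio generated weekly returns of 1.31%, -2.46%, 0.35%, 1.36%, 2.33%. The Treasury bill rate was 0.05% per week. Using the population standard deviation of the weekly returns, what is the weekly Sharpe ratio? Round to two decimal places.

r̄ = (1.31 − 2.46 + 0.35 + 1.36 + 2.33) / 5 = 0.5780%
Population std dev = √[13.4983 / 5] = 1.6431%
Sharpe = (r̄ − rf) / σ = (0.5780 − 0.05) / 1.6431 = 0.5280 / 1.6431 = 0.3213

0.32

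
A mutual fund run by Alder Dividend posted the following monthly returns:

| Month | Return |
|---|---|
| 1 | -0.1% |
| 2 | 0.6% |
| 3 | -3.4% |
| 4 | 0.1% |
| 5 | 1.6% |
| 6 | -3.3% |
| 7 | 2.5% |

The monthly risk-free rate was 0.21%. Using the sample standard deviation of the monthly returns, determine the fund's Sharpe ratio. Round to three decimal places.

-0.218

Mean return r̄ = -2.00 / 7 = -0.2857%
Σ(r − r̄)² = 31.0686; sample σ = √(31.0686/6) = 2.2755%
Sharpe = (r̄ − rf) / σ = (-0.2857 − 0.21) / 2.2755 = -0.4957 / 2.2755 = -0.2178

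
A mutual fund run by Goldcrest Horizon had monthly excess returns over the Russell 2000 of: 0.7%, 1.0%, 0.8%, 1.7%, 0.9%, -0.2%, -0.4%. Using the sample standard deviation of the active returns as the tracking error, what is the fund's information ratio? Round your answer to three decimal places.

Mean return μ = 4.50 / 7 = 0.6429%
Σ(r − μ)² = (0.7 − 0.6429)² + (1 − 0.6429)² + (0.8 − 0.6429)² + … = 3.1371
sample σ = √(3.1371 / 6) = √0.5229 = 0.7231%
IR = μ / tracking error = 0.6429 / 0.7231 = 0.8891

0.889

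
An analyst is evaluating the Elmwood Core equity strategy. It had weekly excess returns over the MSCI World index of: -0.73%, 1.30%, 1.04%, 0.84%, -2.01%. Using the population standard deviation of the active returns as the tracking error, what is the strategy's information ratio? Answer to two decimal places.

0.07

r̄ = (-0.73 + 1.3 + 1.04 + 0.84 − 2.01) / 5 = 0.0880%
Σ(r − r̄)² = (-0.73 − 0.0880)² + (1.3 − 0.0880)² + … = 8.0115
population σ = √(8.0115 / 5) = √1.6023 = 1.2658%
IR = r̄ / tracking error = 0.0880 / 1.2658 = 0.0695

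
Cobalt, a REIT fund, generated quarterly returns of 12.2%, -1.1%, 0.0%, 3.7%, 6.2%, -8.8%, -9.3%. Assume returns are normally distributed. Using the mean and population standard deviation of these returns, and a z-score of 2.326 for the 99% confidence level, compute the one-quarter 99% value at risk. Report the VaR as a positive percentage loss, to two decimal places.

16.38

r̄ = (12.2 − 1.1 + 0 + 3.7 + 6.2 − 8.8 − 9.3) / 7 = 2.90 / 7 = 0.4143%
Population σ = √[Σ(r − r̄)² / 7] = √[364.9086 / 7] = √52.1298 = 7.2201%
VaR = −(r̄ − z·σ) = −(0.4143 − 2.326 × 7.2201) = −(-16.3797) = 16.3797%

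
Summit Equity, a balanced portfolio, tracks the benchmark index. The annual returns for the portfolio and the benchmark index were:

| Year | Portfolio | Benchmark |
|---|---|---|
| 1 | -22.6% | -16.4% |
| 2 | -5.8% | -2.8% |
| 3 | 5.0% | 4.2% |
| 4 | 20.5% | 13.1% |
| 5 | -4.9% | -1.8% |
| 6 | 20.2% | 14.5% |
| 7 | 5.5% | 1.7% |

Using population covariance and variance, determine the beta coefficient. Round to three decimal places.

1.448

r̄p = 2.5571%,  r̄m = 1.7857%
Cov = Σ(rp − r̄p)(rm − r̄m) / 7 = 136.5051
Var(rm) = Σ(rm − r̄m)² / 7 = 94.3012
β = Cov / Var = 136.5051 / 94.3012 = 1.4475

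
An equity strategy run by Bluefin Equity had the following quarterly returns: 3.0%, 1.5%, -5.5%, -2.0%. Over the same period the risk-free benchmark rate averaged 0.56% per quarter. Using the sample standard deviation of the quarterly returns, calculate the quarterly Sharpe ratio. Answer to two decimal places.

-0.35

r̄ = (3 + 1.5 − 5.5 − 2) / 4 = -3.00 / 4 = -0.7500%
Sample σ = √[Σ(r − r̄)² / 3] = √[43.2500 / 3] = √14.4167 = 3.7969%
Sharpe = (r̄ − rf) / σ = (-0.7500 − 0.56) / 3.7969 = -1.3100 / 3.7969 = -0.3450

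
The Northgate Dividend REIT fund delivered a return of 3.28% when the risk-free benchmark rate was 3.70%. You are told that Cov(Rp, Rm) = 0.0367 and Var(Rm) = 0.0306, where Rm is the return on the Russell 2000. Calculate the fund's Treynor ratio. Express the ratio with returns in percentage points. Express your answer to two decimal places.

-0.35

β = Cov / Var = 0.0367 / 0.0306 = 1.1993
Treynor = (Rp − Rf) / β = (3.28% − 3.70%) / 1.1993 = -0.42 / 1.1993 = -0.3502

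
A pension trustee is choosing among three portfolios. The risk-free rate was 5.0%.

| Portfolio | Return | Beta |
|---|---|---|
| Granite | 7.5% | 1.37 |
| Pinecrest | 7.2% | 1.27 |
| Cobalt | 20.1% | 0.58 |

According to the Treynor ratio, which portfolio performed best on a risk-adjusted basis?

Granite: Treynor = (7.5% − 5.0%) / 1.37 = 1.825
Pinecrest: Treynor = (7.2% − 5.0%) / 1.27 = 1.732
Cobalt: Treynor = (20.1% − 5.0%) / 0.58 = 26.034
Highest: Cobalt (26.034).

Cobalt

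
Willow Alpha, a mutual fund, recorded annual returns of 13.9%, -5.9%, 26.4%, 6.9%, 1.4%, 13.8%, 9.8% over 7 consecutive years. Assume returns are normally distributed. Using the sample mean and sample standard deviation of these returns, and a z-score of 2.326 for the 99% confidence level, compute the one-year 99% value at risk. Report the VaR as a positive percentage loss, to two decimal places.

14.42

μ = (13.9 − 5.9 + 26.4 + 6.9 + 1.4 + 13.8 + 9.8) / 7 = 66.30 / 7 = 9.4714%
Σ(r − μ)² = (13.9 − 9.4714)² + (-5.9 − 9.4714)² + (26.4 − 9.4714)² + … = 633.0743
sample σ = √(633.0743 / 6) = √105.5124 = 10.2719%
VaR = −(μ − z·σ) = −(9.4714 − 2.326 × 10.2719) = −(-14.4210) = 14.4210%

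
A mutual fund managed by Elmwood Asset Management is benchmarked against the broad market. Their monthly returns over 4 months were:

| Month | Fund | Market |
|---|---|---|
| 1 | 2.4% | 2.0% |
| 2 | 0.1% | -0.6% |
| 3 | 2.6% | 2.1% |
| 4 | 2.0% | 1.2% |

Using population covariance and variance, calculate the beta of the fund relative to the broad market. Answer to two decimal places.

0.91

r̄p = 1.7750%,  r̄m = 1.1750%
Cov = Σ(rp − r̄p)(rm − r̄m) / 4 = 1.0644
Var(rm) = Σ(rm − r̄m)² / 4 = 1.1719
β = Cov / Var = 1.0644 / 1.1719 = 0.9083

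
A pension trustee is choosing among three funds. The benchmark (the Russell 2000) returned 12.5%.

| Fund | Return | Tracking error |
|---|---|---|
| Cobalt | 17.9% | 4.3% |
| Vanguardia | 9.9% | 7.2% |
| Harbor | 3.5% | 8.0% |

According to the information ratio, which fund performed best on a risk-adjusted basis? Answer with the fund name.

Cobalt

Cobalt: IR = (17.9% − 12.5%) / 4.3% = 1.256
Vanguardia: IR = (9.9% − 12.5%) / 7.2% = -0.361
Harbor: IR = (3.5% − 12.5%) / 8.0% = -1.125
Highest: Cobalt (1.256).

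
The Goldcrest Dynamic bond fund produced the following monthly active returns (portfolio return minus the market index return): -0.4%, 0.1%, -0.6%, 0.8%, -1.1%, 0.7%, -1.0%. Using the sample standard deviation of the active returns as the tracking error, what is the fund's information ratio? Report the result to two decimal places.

Mean return r̄ = -1.50 / 7 = -0.2143%
Σ(r − r̄)² = (-0.4 − (-0.2143))² + (0.1 − (-0.2143))² + (-0.6 − (-0.2143))² + … = 3.5486
sample σ = √(3.5486 / 6) = √0.5914 = 0.7690%
IR = r̄ / tracking error = -0.2143 / 0.7690 = -0.2787

-0.28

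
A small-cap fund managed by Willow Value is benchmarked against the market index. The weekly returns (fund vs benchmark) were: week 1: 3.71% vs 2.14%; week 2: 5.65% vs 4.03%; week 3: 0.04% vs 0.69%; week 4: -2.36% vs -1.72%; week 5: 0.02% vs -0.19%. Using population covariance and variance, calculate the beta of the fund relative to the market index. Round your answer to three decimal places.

1.434

r̄p = 1.4120%,  r̄m = 0.9900%
Cov = Σ(rp − r̄p)(rm − r̄m) / 5 = 5.5605
Var(rm) = Σ(rm − r̄m)² / 5 = 3.8781
β = Cov / Var = 5.5605 / 3.8781 = 1.4338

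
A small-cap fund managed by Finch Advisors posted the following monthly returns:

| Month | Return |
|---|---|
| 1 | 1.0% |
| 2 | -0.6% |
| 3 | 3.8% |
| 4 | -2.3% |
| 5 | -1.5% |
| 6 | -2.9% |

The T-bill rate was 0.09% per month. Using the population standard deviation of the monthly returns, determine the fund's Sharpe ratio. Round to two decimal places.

r̄ = (1 − 0.6 + 3.8 − 2.3 − 1.5 − 2.9) / 6 = -2.50 / 6 = -0.4167%
Σ(r − r̄)² = 30.7083; population σ = √(30.7083/6) = 2.2623%
Sharpe = (r̄ − rf) / σ = (-0.4167 − 0.09) / 2.2623 = -0.5067 / 2.2623 = -0.2240

-0.22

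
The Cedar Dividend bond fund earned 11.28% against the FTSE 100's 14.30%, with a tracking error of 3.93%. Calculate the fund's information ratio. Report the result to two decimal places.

IR = (Rp − Rb) / TE = (11.28% − 14.30%) / 3.93% = -3.02% / 3.93% = -0.7684

-0.77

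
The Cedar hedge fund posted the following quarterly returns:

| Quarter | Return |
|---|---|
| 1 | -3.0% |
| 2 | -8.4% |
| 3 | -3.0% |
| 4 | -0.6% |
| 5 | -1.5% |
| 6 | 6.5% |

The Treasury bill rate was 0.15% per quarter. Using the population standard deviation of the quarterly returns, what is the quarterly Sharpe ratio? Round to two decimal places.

μ = (-3 − 8.4 − 3 − 0.6 − 1.5 + 6.5) / 6 = -1.6667%
Population σ = √[Σ(r − μ)² / 6] = √[116.7533 / 6] = √19.4589 = 4.4112%
Sharpe = (μ − rf) / σ = (-1.6667 − 0.15) / 4.4112 = -1.8167 / 4.4112 = -0.4118

-0.41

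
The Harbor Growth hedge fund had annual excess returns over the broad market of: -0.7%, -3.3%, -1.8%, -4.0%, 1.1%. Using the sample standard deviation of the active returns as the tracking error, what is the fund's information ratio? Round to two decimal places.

-0.85

μ = (-0.7 − 3.3 − 1.8 − 4 + 1.1) / 5 = -8.70 / 5 = -1.7400%
Σ(r − μ)² = 16.6920; sample σ = √(16.6920/4) = 2.0428%
IR = μ / tracking error = -1.7400 / 2.0428 = -0.8518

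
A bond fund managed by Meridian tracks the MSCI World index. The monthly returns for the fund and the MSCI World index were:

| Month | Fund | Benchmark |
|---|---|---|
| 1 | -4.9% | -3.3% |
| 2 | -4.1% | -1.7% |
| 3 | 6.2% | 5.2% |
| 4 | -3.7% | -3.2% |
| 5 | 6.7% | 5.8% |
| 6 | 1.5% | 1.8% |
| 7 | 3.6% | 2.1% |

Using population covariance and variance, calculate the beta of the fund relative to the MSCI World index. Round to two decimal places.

1.29

r̄p = 0.7571%,  r̄m = 0.9571%
Cov = Σ(rp − r̄p)(rm − r̄m) / 7 = 15.8953
Var(rm) = Σ(rm − r̄m)² / 7 = 12.2767
β = Cov / Var = 15.8953 / 12.2767 = 1.2948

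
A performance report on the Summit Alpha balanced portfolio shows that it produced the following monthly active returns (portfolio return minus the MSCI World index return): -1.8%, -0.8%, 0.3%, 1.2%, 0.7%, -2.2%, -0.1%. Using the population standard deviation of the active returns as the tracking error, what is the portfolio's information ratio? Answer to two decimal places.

-0.33

Mean return r̄ = -2.70 / 7 = -0.3857%
Σ(r − r̄)² = (-1.8 − (-0.3857))² + (-0.8 − (-0.3857))² + … = 9.7086
population σ = √(9.7086 / 7) = √1.3869 = 1.1777%
IR = r̄ / tracking error = -0.3857 / 1.1777 = -0.3275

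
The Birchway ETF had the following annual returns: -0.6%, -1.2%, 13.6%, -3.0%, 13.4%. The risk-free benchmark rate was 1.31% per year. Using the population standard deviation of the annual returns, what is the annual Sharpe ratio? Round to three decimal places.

Mean return r̄ = 22.20 / 5 = 4.4400%
Population std dev = √[276.7520 / 5] = 7.4398%
Sharpe = (r̄ − rf) / σ = (4.4400 − 1.31) / 7.4398 = 3.1300 / 7.4398 = 0.4207

0.421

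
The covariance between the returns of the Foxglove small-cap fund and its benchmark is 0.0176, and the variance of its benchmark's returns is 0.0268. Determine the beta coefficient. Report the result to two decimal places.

0.66

β = Cov(Rp, Rm) / Var(Rm) = 0.0176 / 0.0268 = 0.6567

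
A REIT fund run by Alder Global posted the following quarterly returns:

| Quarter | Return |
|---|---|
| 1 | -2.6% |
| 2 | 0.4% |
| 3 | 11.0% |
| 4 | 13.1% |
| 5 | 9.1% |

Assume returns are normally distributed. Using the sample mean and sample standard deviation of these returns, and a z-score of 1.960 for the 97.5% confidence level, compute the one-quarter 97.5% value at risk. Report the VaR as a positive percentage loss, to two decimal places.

7.31

Mean return r̄ = 31.00 / 5 = 6.2000%
Σ(r − r̄)² = (-2.6 − 6.2000)² + (0.4 − 6.2000)² + … = 190.1400
sample σ = √(190.1400 / 4) = √47.5350 = 6.8946%
VaR = −(r̄ − z·σ) = −(6.2000 − 1.960 × 6.8946) = −(-7.3134) = 7.3134%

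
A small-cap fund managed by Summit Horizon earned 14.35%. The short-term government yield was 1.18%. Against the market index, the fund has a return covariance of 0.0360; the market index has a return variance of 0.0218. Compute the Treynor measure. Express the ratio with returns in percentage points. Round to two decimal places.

7.98

β = Cov / Var = 0.0360 / 0.0218 = 1.6514
Treynor = (Rp − Rf) / β = (14.35% − 1.18%) / 1.6514 = 13.17 / 1.6514 = 7.9751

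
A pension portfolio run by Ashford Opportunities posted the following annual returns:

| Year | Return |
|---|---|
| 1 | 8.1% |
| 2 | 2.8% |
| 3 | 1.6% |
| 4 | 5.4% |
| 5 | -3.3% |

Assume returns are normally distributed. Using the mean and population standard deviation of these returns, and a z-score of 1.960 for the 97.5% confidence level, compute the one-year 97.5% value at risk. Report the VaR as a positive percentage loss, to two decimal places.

r̄ = (8.1 + 2.8 + 1.6 + 5.4 − 3.3) / 5 = 14.60 / 5 = 2.9200%
Σ(r − r̄)² = (8.1 − 2.9200)² + (2.8 − 2.9200)² + … = 73.4280
σ = √[73.4280 / 5] = 3.8322%
VaR = −(r̄ − z·σ) = −(2.9200 − 1.960 × 3.8322) = −(-4.5911) = 4.5911%

4.59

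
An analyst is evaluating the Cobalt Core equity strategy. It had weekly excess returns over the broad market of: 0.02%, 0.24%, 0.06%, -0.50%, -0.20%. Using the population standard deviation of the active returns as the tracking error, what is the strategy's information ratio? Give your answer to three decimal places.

r̄ = (0.02 + 0.24 + 0.06 − 0.5 − 0.2) / 5 = -0.0760%
Population σ = √[Σ(r − r̄)² / 5] = √[0.3227 / 5] = √0.0645 = 0.2540%
IR = r̄ / tracking error = -0.0760 / 0.2540 = -0.2992

-0.299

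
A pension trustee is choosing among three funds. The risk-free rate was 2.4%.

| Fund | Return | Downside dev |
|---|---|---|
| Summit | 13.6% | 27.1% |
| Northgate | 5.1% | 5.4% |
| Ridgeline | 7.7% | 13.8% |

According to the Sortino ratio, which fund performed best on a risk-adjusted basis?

Summit: Sortino ratio = (13.6% − 2.4%) / 27.1% = 0.413
Northgate: Sortino ratio = (5.1% − 2.4%) / 5.4% = 0.500
Ridgeline: Sortino ratio = (7.7% − 2.4%) / 13.8% = 0.384
Highest: Northgate (0.500).

Northgate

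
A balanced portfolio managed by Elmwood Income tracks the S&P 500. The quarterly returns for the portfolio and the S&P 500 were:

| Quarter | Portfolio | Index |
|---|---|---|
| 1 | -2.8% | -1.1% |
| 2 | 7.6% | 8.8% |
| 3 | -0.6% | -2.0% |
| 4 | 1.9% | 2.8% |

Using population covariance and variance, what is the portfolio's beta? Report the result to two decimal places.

r̄p = 1.5250%,  r̄m = 2.1250%
Cov = Σ(rp − r̄p)(rm − r̄m) / 4 = 15.8794
Var(rm) = Σ(rm − r̄m)² / 4 = 18.1069
β = Cov / Var = 15.8794 / 18.1069 = 0.8770

0.88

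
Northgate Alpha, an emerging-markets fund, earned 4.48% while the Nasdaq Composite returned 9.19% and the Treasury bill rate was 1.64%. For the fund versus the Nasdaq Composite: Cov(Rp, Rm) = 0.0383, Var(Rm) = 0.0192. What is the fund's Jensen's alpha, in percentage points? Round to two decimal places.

-12.22

β = Cov / Var = 0.0383 / 0.0192 = 1.9948
E[R] = Rf + β(Rm − Rf) = 1.64% + 1.9948 × (9.19% − 1.64%) = 16.7007%
α = Rp − E[R] = 4.48% − 16.7007% = -12.2207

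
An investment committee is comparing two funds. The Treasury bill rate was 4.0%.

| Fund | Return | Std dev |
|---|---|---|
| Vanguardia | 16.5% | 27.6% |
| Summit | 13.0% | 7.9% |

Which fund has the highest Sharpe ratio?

Vanguardia: Sharpe ratio = (16.5% − 4.0%) / 27.6% = 0.453
Summit: Sharpe ratio = (13.0% − 4.0%) / 7.9% = 1.139
Highest: Summit (1.139).

Summit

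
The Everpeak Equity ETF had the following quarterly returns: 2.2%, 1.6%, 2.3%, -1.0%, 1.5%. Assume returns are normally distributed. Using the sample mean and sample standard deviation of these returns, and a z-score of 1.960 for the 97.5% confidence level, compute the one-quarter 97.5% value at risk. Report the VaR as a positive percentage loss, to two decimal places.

μ = (2.2 + 1.6 + 2.3 − 1 + 1.5) / 5 = 1.3200%
Σ(r − μ)² = (2.2 − 1.3200)² + (1.6 − 1.3200)² + … = 7.2280
σ = √[7.2280 / 4] = 1.3442%
VaR = −(μ − z·σ) = −(1.3200 − 1.960 × 1.3442) = −(-1.3146) = 1.3146%

1.31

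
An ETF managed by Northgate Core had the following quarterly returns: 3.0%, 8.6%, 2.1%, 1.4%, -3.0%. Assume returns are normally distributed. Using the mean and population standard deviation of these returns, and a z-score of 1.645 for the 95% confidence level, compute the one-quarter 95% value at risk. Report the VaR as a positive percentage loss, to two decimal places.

r̄ = (3 + 8.6 + 2.1 + 1.4 − 3) / 5 = 12.10 / 5 = 2.4200%
Σ(r − r̄)² = (3 − 2.4200)² + (8.6 − 2.4200)² + … = 69.0480
σ = √[69.0480 / 5] = 3.7161%
VaR = −(r̄ − z·σ) = −(2.4200 − 1.645 × 3.7161) = −(-3.6930) = 3.6930%

3.69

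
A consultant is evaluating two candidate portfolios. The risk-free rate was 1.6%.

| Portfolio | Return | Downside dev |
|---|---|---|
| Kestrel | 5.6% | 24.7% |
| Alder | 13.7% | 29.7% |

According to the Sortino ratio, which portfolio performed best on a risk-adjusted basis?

Kestrel: Sortino ratio = (5.6% − 1.6%) / 24.7% = 0.162
Alder: Sortino ratio = (13.7% − 1.6%) / 29.7% = 0.407
Highest: Alder (0.407).

Alder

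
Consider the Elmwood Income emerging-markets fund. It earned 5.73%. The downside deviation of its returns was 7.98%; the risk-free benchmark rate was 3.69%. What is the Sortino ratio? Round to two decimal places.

0.26

Sortino = (Rp − Rf) / σd = (5.73% − 3.69%) / 7.98% = 2.04% / 7.98% = 0.2556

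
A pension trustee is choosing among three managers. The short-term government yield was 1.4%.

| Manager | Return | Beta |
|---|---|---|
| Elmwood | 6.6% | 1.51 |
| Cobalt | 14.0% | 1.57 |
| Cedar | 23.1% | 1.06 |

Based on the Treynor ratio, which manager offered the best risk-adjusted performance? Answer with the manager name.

Elmwood: Treynor = (6.6% − 1.4%) / 1.51 = 3.444
Cobalt: Treynor = (14.0% − 1.4%) / 1.57 = 8.025
Cedar: Treynor = (23.1% − 1.4%) / 1.06 = 20.472
Highest: Cedar (20.472).

Cedar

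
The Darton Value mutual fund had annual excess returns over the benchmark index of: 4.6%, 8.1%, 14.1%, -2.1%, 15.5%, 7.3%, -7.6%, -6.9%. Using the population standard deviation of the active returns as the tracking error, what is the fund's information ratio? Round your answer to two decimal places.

0.50

r̄ = (4.6 + 8.1 + 14.1 − 2.1 + 15.5 + 7.3 − 7.6 − 6.9) / 8 = 33.00 / 8 = 4.1250%
Σ(r − r̄)² = (4.6 − 4.1250)² + (8.1 − 4.1250)² + … = 552.7750
population σ = √(552.7750 / 8) = √69.0969 = 8.3125%
IR = r̄ / tracking error = 4.1250 / 8.3125 = 0.4962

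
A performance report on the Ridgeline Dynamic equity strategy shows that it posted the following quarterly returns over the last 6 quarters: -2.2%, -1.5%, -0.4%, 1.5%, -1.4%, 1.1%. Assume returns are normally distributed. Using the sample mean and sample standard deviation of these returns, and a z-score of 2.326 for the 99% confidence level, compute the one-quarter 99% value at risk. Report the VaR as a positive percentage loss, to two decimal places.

μ = (-2.2 − 1.5 − 0.4 + 1.5 − 1.4 + 1.1) / 6 = -2.90 / 6 = -0.4833%
Σ(r − μ)² = 11.2683; sample σ = √(11.2683/5) = 1.5012%
VaR = −(μ − z·σ) = −(-0.4833 − 2.326 × 1.5012) = −(-3.9751) = 3.9751%

3.98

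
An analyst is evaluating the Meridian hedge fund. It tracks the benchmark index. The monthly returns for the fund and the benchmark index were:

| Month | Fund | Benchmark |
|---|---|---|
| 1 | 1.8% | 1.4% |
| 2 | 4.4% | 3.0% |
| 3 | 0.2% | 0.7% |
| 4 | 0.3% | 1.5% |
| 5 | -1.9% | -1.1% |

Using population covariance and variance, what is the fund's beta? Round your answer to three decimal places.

r̄p = 0.9600%,  r̄m = 1.1000%
Cov = Σ(rp − r̄p)(rm − r̄m) / 5 = 2.6240
Var(rm) = Σ(rm − r̄m)² / 5 = 1.7720
β = Cov / Var = 2.6240 / 1.7720 = 1.4808

1.481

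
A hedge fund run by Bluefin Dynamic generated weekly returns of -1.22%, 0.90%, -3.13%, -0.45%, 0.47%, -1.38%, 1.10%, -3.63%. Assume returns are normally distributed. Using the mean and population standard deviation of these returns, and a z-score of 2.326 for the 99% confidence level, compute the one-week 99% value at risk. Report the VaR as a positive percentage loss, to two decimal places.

Mean return r̄ = -7.340 / 8 = -0.9175%
Population σ = √[Σ(r − r̄)² / 8] = √[22.0756 / 8] = √2.7595 = 1.6612%
VaR = −(r̄ − z·σ) = −(-0.9175 − 2.326 × 1.6612) = −(-4.7815) = 4.7815%

4.78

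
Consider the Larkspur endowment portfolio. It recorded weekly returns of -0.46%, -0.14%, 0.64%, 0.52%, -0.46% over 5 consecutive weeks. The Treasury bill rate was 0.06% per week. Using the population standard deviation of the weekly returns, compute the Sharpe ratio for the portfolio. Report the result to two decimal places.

-0.08

Mean return r̄ = 0.100 / 5 = 0.0200%
Σ(r − r̄)² = 1.1208; population σ = √(1.1208/5) = 0.4735%
Sharpe = (r̄ − rf) / σ = (0.0200 − 0.06) / 0.4735 = -0.0400 / 0.4735 = -0.0845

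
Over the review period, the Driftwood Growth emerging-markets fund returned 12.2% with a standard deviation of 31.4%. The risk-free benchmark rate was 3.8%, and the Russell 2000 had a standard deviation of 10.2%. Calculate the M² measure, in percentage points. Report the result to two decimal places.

Sharpe = (Rp − Rf) / σp = (12.2% − 3.8%) / 31.4% = 0.2675
M² = Rf + Sharpe × σm = 3.8% + 0.2675 × 10.2% = 6.5285%

6.53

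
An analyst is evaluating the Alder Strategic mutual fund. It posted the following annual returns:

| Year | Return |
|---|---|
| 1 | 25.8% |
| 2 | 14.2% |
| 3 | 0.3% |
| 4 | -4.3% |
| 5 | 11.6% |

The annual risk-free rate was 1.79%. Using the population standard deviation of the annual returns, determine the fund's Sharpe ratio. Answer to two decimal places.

0.73

Mean return r̄ = 47.60 / 5 = 9.5200%
Σ(r − r̄)² = (25.8 − 9.5200)² + (14.2 − 9.5200)² + … = 567.2680
σ = √[567.2680 / 5] = 10.6515%
Sharpe = (r̄ − rf) / σ = (9.5200 − 1.79) / 10.6515 = 7.7300 / 10.6515 = 0.7257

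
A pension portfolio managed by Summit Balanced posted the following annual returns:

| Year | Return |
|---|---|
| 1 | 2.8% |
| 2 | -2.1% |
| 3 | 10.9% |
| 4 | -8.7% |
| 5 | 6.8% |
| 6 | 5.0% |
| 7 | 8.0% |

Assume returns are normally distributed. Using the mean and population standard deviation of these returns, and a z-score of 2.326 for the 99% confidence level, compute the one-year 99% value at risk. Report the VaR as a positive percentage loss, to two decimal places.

11.16

Mean return r̄ = 22.70 / 7 = 3.2429%
Σ(r − r̄)² = (2.8 − 3.2429)² + (-2.1 − 3.2429)² + … = 268.3771
population σ = √(268.3771 / 7) = √38.3396 = 6.1919%
VaR = −(r̄ − z·σ) = −(3.2429 − 2.326 × 6.1919) = −(-11.1595) = 11.1595%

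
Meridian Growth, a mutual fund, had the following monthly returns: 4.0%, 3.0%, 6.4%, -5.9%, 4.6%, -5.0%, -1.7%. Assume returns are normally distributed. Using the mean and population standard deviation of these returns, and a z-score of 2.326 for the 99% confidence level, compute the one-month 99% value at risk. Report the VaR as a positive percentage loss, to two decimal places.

r̄ = (4 + 3 + 6.4 − 5.9 + 4.6 − 5 − 1.7) / 7 = 0.7714%
Population std dev = √[145.6543 / 7] = 4.5616%
VaR = −(r̄ − z·σ) = −(0.7714 − 2.326 × 4.5616) = −(-9.8389) = 9.8389%

9.84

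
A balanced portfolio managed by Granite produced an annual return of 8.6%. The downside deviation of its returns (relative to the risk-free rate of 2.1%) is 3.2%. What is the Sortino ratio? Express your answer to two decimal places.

2.03

Sortino = (Rp − Rf) / σd = (8.6% − 2.1%) / 3.2% = 6.50% / 3.2% = 2.0313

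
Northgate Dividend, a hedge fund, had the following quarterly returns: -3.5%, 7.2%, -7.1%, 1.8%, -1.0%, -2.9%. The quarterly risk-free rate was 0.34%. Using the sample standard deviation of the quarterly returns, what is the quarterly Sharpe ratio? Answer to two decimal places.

-0.25

r̄ = (-3.5 + 7.2 − 7.1 + 1.8 − 1 − 2.9) / 6 = -5.50 / 6 = -0.9167%
Σ(r − r̄)² = (-3.5 − (-0.9167))² + (7.2 − (-0.9167))² + (-7.1 − (-0.9167))² + … = 122.1083
σ = √[122.1083 / 5] = 4.9418%
Sharpe = (r̄ − rf) / σ = (-0.9167 − 0.34) / 4.9418 = -1.2567 / 4.9418 = -0.2543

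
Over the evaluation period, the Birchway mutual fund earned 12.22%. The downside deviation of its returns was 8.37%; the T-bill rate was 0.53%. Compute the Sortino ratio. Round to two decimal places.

1.40

Sortino = (Rp − Rf) / σd = (12.22% − 0.53%) / 8.37% = 11.69% / 8.37% = 1.3967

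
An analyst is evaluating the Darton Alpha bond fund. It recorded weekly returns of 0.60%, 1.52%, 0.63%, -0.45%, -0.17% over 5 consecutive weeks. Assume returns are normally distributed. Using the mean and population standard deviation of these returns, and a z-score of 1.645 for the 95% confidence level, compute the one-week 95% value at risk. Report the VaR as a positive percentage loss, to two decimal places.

r̄ = (0.6 + 1.52 + 0.63 − 0.45 − 0.17) / 5 = 2.130 / 5 = 0.4260%
Σ(r − r̄)² = (0.6 − 0.4260)² + (1.52 − 0.4260)² + (0.63 − 0.4260)² + … = 2.3913
population σ = √(2.3913 / 5) = √0.4783 = 0.6916%
VaR = −(r̄ − z·σ) = −(0.4260 − 1.645 × 0.6916) = −(-0.7117) = 0.7117%

0.71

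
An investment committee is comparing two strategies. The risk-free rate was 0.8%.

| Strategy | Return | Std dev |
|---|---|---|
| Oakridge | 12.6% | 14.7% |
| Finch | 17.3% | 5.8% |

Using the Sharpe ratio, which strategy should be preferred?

Oakridge: Sharpe ratio = (12.6% − 0.8%) / 14.7% = 0.803
Finch: Sharpe ratio = (17.3% − 0.8%) / 5.8% = 2.845
Highest: Finch (2.845).

Finch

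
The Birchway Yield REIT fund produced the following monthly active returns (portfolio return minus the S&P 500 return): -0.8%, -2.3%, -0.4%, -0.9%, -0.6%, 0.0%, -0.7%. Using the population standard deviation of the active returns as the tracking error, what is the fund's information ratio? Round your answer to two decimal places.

-1.22

r̄ = (-0.8 − 2.3 − 0.4 − 0.9 − 0.6 + 0 − 0.7) / 7 = -0.8143%
Population std dev = √[3.1086 / 7] = 0.6664%
IR = r̄ / tracking error = -0.8143 / 0.6664 = -1.2219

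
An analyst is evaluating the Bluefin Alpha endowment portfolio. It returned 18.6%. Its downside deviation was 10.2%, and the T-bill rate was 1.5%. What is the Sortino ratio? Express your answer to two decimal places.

Sortino = (Rp − Rf) / σd = (18.6% − 1.5%) / 10.2% = 17.10% / 10.2% = 1.6765

1.68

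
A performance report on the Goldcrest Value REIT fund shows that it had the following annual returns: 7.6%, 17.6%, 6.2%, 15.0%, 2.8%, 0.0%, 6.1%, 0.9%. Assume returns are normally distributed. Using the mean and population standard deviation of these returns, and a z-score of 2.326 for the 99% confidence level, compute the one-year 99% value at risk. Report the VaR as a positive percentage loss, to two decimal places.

6.79

μ = (7.6 + 17.6 + 6.2 + 15 + 2.8 + 0 + 6.1 + 0.9) / 8 = 7.0250%
Σ(r − μ)² = 282.0150; population σ = √(282.0150/8) = 5.9373%
VaR = −(μ − z·σ) = −(7.0250 − 2.326 × 5.9373) = −(-6.7852) = 6.7852%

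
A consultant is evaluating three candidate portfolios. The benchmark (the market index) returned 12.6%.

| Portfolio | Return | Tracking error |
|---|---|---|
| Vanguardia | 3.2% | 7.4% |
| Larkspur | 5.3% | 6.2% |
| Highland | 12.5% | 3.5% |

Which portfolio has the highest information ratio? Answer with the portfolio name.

Highland

Vanguardia: IR = (3.2% − 12.6%) / 7.4% = -1.270
Larkspur: IR = (5.3% − 12.6%) / 6.2% = -1.177
Highland: IR = (12.5% − 12.6%) / 3.5% = -0.029
Highest: Highland (-0.029).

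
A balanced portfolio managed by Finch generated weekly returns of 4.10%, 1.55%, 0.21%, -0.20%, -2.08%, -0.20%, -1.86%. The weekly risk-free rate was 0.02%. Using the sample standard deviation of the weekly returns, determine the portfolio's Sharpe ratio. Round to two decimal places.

Mean return r̄ = 1.520 / 7 = 0.2171%
Σ(r − r̄)² = 26.7925; sample σ = √(26.7925/6) = 2.1132%
Sharpe = (r̄ − rf) / σ = (0.2171 − 0.02) / 2.1132 = 0.1971 / 2.1132 = 0.0933

0.09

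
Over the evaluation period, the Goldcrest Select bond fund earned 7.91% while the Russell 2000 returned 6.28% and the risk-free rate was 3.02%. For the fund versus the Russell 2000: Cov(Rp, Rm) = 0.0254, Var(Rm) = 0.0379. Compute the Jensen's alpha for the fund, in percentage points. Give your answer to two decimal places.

β = Cov / Var = 0.0254 / 0.0379 = 0.6702
E[R] = Rf + β(Rm − Rf) = 3.02% + 0.6702 × (6.28% − 3.02%) = 5.2049%
α = Rp − E[R] = 7.91% − 5.2049% = 2.7051

2.71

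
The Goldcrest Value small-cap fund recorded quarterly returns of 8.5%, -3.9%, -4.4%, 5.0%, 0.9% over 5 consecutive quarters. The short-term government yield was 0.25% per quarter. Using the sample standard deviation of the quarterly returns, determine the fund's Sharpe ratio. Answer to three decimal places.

0.173

Mean return r̄ = 6.10 / 5 = 1.2200%
Sample std dev = √[125.1880 / 4] = 5.5944%
Sharpe = (r̄ − rf) / σ = (1.2200 − 0.25) / 5.5944 = 0.9700 / 5.5944 = 0.1734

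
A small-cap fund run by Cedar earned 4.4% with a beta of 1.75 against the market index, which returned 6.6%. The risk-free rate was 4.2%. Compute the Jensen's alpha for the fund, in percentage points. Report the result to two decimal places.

CAPM expected return = Rf + β(Rm − Rf) = 4.2% + 1.75 × (6.6% − 4.2%) = 4.2 + 1.75 × 2.40 = 8.4000%
Jensen's α = Rp − E[R] = 4.4% − 8.4000% = -4.0000

-4.00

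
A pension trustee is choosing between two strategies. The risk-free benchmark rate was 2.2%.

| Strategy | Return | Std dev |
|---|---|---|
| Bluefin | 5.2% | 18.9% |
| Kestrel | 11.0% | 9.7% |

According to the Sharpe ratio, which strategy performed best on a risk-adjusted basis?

Bluefin: Sharpe ratio = (5.2% − 2.2%) / 18.9% = 0.159
Kestrel: Sharpe ratio = (11.0% − 2.2%) / 9.7% = 0.907
Highest: Kestrel (0.907).

Kestrel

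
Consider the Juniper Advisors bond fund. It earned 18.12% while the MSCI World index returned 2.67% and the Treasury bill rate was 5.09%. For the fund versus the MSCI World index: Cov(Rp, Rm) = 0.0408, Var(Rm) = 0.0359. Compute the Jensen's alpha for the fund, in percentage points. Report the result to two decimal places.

15.78

β = Cov / Var = 0.0408 / 0.0359 = 1.1365
E[R] = Rf + β(Rm − Rf) = 5.09% + 1.1365 × (2.67% − 5.09%) = 2.3397%
α = Rp − E[R] = 18.12% − 2.3397% = 15.7803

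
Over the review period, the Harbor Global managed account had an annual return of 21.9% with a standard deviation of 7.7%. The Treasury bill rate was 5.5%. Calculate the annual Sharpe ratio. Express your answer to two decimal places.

2.13

Sharpe = (Rp − Rf) / σp = (21.9% − 5.5%) / 7.7% = 16.40% / 7.7% = 2.1299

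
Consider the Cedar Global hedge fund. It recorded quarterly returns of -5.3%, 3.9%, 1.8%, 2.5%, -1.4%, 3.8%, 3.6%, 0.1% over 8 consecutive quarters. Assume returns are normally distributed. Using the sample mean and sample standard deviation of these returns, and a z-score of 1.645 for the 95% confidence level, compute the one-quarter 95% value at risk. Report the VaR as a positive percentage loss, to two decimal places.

4.15

r̄ = (-5.3 + 3.9 + 1.8 + 2.5 − 1.4 + 3.8 + 3.6 + 0.1) / 8 = 1.1250%
Σ(r − r̄)² = (-5.3 − 1.1250)² + (3.9 − 1.1250)² + … = 72.0350
σ = √[72.0350 / 7] = 3.2079%
VaR = −(r̄ − z·σ) = −(1.1250 − 1.645 × 3.2079) = −(-4.1520) = 4.1520%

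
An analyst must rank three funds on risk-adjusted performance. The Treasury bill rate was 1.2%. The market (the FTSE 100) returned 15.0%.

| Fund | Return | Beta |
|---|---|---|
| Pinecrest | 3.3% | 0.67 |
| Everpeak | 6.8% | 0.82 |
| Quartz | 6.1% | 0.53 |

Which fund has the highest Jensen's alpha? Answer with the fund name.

Pinecrest: α = 3.3% − [1.2% + 0.67 × (15.0% − 1.2%)] = -7.146
Everpeak: α = 6.8% − [1.2% + 0.82 × (15.0% − 1.2%)] = -5.716
Quartz: α = 6.1% − [1.2% + 0.53 × (15.0% − 1.2%)] = -2.414
Highest: Quartz (-2.414).

Quartz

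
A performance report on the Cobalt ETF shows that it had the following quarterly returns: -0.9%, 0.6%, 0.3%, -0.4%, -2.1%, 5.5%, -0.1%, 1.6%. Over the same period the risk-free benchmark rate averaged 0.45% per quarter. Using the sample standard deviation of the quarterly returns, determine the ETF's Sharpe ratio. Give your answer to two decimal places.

0.05

r̄ = (-0.9 + 0.6 + 0.3 − 0.4 − 2.1 + 5.5 − 0.1 + 1.6) / 8 = 0.5625%
Σ(r − r̄)² = (-0.9 − 0.5625)² + (0.6 − 0.5625)² + … = 36.1188
sample σ = √(36.1188 / 7) = √5.1598 = 2.2715%
Sharpe = (r̄ − rf) / σ = (0.5625 − 0.45) / 2.2715 = 0.1125 / 2.2715 = 0.0495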